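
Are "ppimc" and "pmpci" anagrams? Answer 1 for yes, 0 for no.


Strings: "ppimc", "pmpci"
Sorted first:  cimpp
Sorted second: cimpp
Sorted forms match => anagrams

1


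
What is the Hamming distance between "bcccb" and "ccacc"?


Comparing "bcccb" and "ccacc" position by position:
  Position 0: 'b' vs 'c' => differ
  Position 1: 'c' vs 'c' => same
  Position 2: 'c' vs 'a' => differ
  Position 3: 'c' vs 'c' => same
  Position 4: 'b' vs 'c' => differ
Total differences (Hamming distance): 3

3


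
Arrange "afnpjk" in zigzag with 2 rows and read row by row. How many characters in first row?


Zigzag "afnpjk" into 2 rows:
Placing characters:
  'a' => row 0
  'f' => row 1
  'n' => row 0
  'p' => row 1
  'j' => row 0
  'k' => row 1
Rows:
  Row 0: "anj"
  Row 1: "fpk"
First row length: 3

3


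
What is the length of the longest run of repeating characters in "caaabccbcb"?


Input: "caaabccbcb"
Scanning for longest run:
  Position 1 ('a'): new char, reset run to 1
  Position 2 ('a'): continues run of 'a', length=2
  Position 3 ('a'): continues run of 'a', length=3
  Position 4 ('b'): new char, reset run to 1
  Position 5 ('c'): new char, reset run to 1
  Position 6 ('c'): continues run of 'c', length=2
  Position 7 ('b'): new char, reset run to 1
  Position 8 ('c'): new char, reset run to 1
  Position 9 ('b'): new char, reset run to 1
Longest run: 'a' with length 3

3


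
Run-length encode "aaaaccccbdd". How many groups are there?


Input: aaaaccccbdd
Scanning for consecutive runs:
  Group 1: 'a' x 4 (positions 0-3)
  Group 2: 'c' x 4 (positions 4-7)
  Group 3: 'b' x 1 (positions 8-8)
  Group 4: 'd' x 2 (positions 9-10)
Total groups: 4

4


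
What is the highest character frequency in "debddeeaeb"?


Input: debddeeaeb
Character counts:
  'a': 1
  'b': 2
  'd': 3
  'e': 4
Maximum frequency: 4

4


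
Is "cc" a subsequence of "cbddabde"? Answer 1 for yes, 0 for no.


Check if "cc" is a subsequence of "cbddabde"
Greedy scan:
  Position 0 ('c'): matches sub[0] = 'c'
  Position 1 ('b'): no match needed
  Position 2 ('d'): no match needed
  Position 3 ('d'): no match needed
  Position 4 ('a'): no match needed
  Position 5 ('b'): no match needed
  Position 6 ('d'): no match needed
  Position 7 ('e'): no match needed
Only matched 1/2 characters => not a subsequence

0


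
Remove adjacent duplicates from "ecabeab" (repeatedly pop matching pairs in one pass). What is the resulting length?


Input: ecabeab
Stack-based adjacent duplicate removal:
  Read 'e': push. Stack: e
  Read 'c': push. Stack: ec
  Read 'a': push. Stack: eca
  Read 'b': push. Stack: ecab
  Read 'e': push. Stack: ecabe
  Read 'a': push. Stack: ecabea
  Read 'b': push. Stack: ecabeab
Final stack: "ecabeab" (length 7)

7


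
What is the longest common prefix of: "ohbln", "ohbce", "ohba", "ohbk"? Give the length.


Words: ohbln, ohbce, ohba, ohbk
  Position 0: all 'o' => match
  Position 1: all 'h' => match
  Position 2: all 'b' => match
  Position 3: ('l', 'c', 'a', 'k') => mismatch, stop
LCP = "ohb" (length 3)

3


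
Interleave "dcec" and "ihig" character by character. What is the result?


Interleaving "dcec" and "ihig":
  Position 0: 'd' from first, 'i' from second => "di"
  Position 1: 'c' from first, 'h' from second => "ch"
  Position 2: 'e' from first, 'i' from second => "ei"
  Position 3: 'c' from first, 'g' from second => "cg"
Result: dicheicg

dicheicg


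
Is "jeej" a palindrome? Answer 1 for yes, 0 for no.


Input: jeej
Reversed: jeej
  Compare pos 0 ('j') with pos 3 ('j'): match
  Compare pos 1 ('e') with pos 2 ('e'): match
Result: palindrome

1


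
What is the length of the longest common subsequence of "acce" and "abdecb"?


LCS of "acce" and "abdecb"
DP table:
           a    b    d    e    c    b
      0    0    0    0    0    0    0
  a   0    1    1    1    1    1    1
  c   0    1    1    1    1    2    2
  c   0    1    1    1    1    2    2
  e   0    1    1    1    2    2    2
LCS length = dp[4][6] = 2

2


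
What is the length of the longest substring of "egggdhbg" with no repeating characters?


Input: "egggdhbg"
Sliding window (track last position of each char):
  Position 0 ('e'): window [0,0] length 1 -- new best
  Position 1 ('g'): window [0,1] length 2 -- new best
  Position 2 ('g'): repeat (last at 1), move window start to 2
  Position 2 ('g'): window [2,2] length 1
  Position 3 ('g'): repeat (last at 2), move window start to 3
  Position 3 ('g'): window [3,3] length 1
  Position 4 ('d'): window [3,4] length 2
  Position 5 ('h'): window [3,5] length 3 -- new best
  Position 6 ('b'): window [3,6] length 4 -- new best
  Position 7 ('g'): repeat (last at 3), move window start to 4
  Position 7 ('g'): window [4,7] length 4
Longest substring with no repeats: "gdhb" with length 4

4


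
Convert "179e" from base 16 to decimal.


Input: "179e" in base 16
Positional expansion:
  Digit '1' (value 1) x 16^3 = 4096
  Digit '7' (value 7) x 16^2 = 1792
  Digit '9' (value 9) x 16^1 = 144
  Digit 'e' (value 14) x 16^0 = 14
Sum = 6046

6046


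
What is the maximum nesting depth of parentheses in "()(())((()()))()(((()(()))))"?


Input: "()(())((()()))()(((()(()))))"
Tracking depth:
  Position 0 '(': depth becomes 1
  Position 1 ')': depth becomes 0
  Position 2 '(': depth becomes 1
  Position 3 '(': depth becomes 2
  Position 4 ')': depth becomes 1
  Position 5 ')': depth becomes 0
  Position 6 '(': depth becomes 1
  Position 7 '(': depth becomes 2
  Position 8 '(': depth becomes 3
  Position 9 ')': depth becomes 2
  Position 10 '(': depth becomes 3
  Position 11 ')': depth becomes 2
  Position 12 ')': depth becomes 1
  Position 13 ')': depth becomes 0
  Position 14 '(': depth becomes 1
  Position 15 ')': depth becomes 0
  Position 16 '(': depth becomes 1
  Position 17 '(': depth becomes 2
  Position 18 '(': depth becomes 3
  Position 19 '(': depth becomes 4
  Position 20 ')': depth becomes 3
  Position 21 '(': depth becomes 4
  Position 22 '(': depth becomes 5
  Position 23 ')': depth becomes 4
  Position 24 ')': depth becomes 3
  Position 25 ')': depth becomes 2
  Position 26 ')': depth becomes 1
  Position 27 ')': depth becomes 0
Maximum depth reached: 5

5


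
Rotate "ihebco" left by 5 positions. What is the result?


Input: "ihebco", rotate left by 5
First 5 characters: "ihebc"
Remaining characters: "o"
Concatenate remaining + first: "o" + "ihebc" = "oihebc"

oihebc


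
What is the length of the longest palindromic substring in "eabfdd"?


Input: "eabfdd"
Checking substrings for palindromes:
  [4:6] "dd" (len 2) => palindrome
Longest palindromic substring: "dd" with length 2

2


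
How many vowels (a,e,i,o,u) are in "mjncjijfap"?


Input: mjncjijfap
Checking each character:
  'm' at position 0: consonant
  'j' at position 1: consonant
  'n' at position 2: consonant
  'c' at position 3: consonant
  'j' at position 4: consonant
  'i' at position 5: vowel (running total: 1)
  'j' at position 6: consonant
  'f' at position 7: consonant
  'a' at position 8: vowel (running total: 2)
  'p' at position 9: consonant
Total vowels: 2

2


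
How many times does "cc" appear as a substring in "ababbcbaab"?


Searching for "cc" in "ababbcbaab"
Scanning each position:
  Position 0: "ab" => no
  Position 1: "ba" => no
  Position 2: "ab" => no
  Position 3: "bb" => no
  Position 4: "bc" => no
  Position 5: "cb" => no
  Position 6: "ba" => no
  Position 7: "aa" => no
  Position 8: "ab" => no
Total occurrences: 0

0


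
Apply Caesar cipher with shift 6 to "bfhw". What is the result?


Caesar cipher: shift "bfhw" by 6
  'b' (pos 1) + 6 = pos 7 = 'h'
  'f' (pos 5) + 6 = pos 11 = 'l'
  'h' (pos 7) + 6 = pos 13 = 'n'
  'w' (pos 22) + 6 = pos 2 = 'c'
Result: hlnc

hlnc


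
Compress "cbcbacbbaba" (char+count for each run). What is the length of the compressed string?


Input: cbcbacbbaba
Runs:
  'c' x 1 => "c1"
  'b' x 1 => "b1"
  'c' x 1 => "c1"
  'b' x 1 => "b1"
  'a' x 1 => "a1"
  'c' x 1 => "c1"
  'b' x 2 => "b2"
  'a' x 1 => "a1"
  'b' x 1 => "b1"
  'a' x 1 => "a1"
Compressed: "c1b1c1b1a1c1b2a1b1a1"
Compressed length: 20

20


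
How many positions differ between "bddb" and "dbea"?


Comparing "bddb" and "dbea" position by position:
  Position 0: 'b' vs 'd' => DIFFER
  Position 1: 'd' vs 'b' => DIFFER
  Position 2: 'd' vs 'e' => DIFFER
  Position 3: 'b' vs 'a' => DIFFER
Positions that differ: 4

4


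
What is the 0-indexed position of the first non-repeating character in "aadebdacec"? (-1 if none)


Input: aadebdacec
Character frequencies:
  'a': 3
  'b': 1
  'c': 2
  'd': 2
  'e': 2
Scanning left to right for freq == 1:
  Position 0 ('a'): freq=3, skip
  Position 1 ('a'): freq=3, skip
  Position 2 ('d'): freq=2, skip
  Position 3 ('e'): freq=2, skip
  Position 4 ('b'): unique! => answer = 4

4


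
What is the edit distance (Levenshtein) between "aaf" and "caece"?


Computing edit distance: "aaf" -> "caece"
DP table:
           c    a    e    c    e
      0    1    2    3    4    5
  a   1    1    1    2    3    4
  a   2    2    1    2    3    4
  f   3    3    2    2    3    4
Edit distance = dp[3][5] = 4

4


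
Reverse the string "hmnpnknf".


Input: hmnpnknf
Reading characters right to left:
  Position 7: 'f'
  Position 6: 'n'
  Position 5: 'k'
  Position 4: 'n'
  Position 3: 'p'
  Position 2: 'n'
  Position 1: 'm'
  Position 0: 'h'
Reversed: fnknpnmh

fnknpnmh


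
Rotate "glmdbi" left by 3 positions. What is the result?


Input: "glmdbi", rotate left by 3
First 3 characters: "glm"
Remaining characters: "dbi"
Concatenate remaining + first: "dbi" + "glm" = "dbiglm"

dbiglm


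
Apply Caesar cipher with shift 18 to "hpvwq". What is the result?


Caesar cipher: shift "hpvwq" by 18
  'h' (pos 7) + 18 = pos 25 = 'z'
  'p' (pos 15) + 18 = pos 7 = 'h'
  'v' (pos 21) + 18 = pos 13 = 'n'
  'w' (pos 22) + 18 = pos 14 = 'o'
  'q' (pos 16) + 18 = pos 8 = 'i'
Result: zhnoi

zhnoi


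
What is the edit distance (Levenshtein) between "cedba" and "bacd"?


Computing edit distance: "cedba" -> "bacd"
DP table:
           b    a    c    d
      0    1    2    3    4
  c   1    1    2    2    3
  e   2    2    2    3    3
  d   3    3    3    3    3
  b   4    3    4    4    4
  a   5    4    3    4    5
Edit distance = dp[5][4] = 5

5


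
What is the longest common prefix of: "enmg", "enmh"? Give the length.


Words: enmg, enmh
  Position 0: all 'e' => match
  Position 1: all 'n' => match
  Position 2: all 'm' => match
  Position 3: ('g', 'h') => mismatch, stop
LCP = "enm" (length 3)

3


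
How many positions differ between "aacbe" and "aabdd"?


Comparing "aacbe" and "aabdd" position by position:
  Position 0: 'a' vs 'a' => same
  Position 1: 'a' vs 'a' => same
  Position 2: 'c' vs 'b' => DIFFER
  Position 3: 'b' vs 'd' => DIFFER
  Position 4: 'e' vs 'd' => DIFFER
Positions that differ: 3

3


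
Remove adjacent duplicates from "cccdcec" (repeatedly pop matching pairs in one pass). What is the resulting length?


Input: cccdcec
Stack-based adjacent duplicate removal:
  Read 'c': push. Stack: c
  Read 'c': matches stack top 'c' => pop. Stack: (empty)
  Read 'c': push. Stack: c
  Read 'd': push. Stack: cd
  Read 'c': push. Stack: cdc
  Read 'e': push. Stack: cdce
  Read 'c': push. Stack: cdcec
Final stack: "cdcec" (length 5)

5


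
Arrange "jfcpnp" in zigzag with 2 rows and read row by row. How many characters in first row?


Zigzag "jfcpnp" into 2 rows:
Placing characters:
  'j' => row 0
  'f' => row 1
  'c' => row 0
  'p' => row 1
  'n' => row 0
  'p' => row 1
Rows:
  Row 0: "jcn"
  Row 1: "fpp"
First row length: 3

3


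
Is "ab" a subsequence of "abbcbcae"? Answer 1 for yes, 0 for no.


Check if "ab" is a subsequence of "abbcbcae"
Greedy scan:
  Position 0 ('a'): matches sub[0] = 'a'
  Position 1 ('b'): matches sub[1] = 'b'
  Position 2 ('b'): no match needed
  Position 3 ('c'): no match needed
  Position 4 ('b'): no match needed
  Position 5 ('c'): no match needed
  Position 6 ('a'): no match needed
  Position 7 ('e'): no match needed
All 2 characters matched => is a subsequence

1


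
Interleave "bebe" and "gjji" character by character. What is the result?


Interleaving "bebe" and "gjji":
  Position 0: 'b' from first, 'g' from second => "bg"
  Position 1: 'e' from first, 'j' from second => "ej"
  Position 2: 'b' from first, 'j' from second => "bj"
  Position 3: 'e' from first, 'i' from second => "ei"
Result: bgejbjei

bgejbjei


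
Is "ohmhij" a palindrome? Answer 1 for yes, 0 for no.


Input: ohmhij
Reversed: jihmho
  Compare pos 0 ('o') with pos 5 ('j'): MISMATCH
  Compare pos 1 ('h') with pos 4 ('i'): MISMATCH
  Compare pos 2 ('m') with pos 3 ('h'): MISMATCH
Result: not a palindrome

0


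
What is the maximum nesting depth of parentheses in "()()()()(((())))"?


Input: "()()()()(((())))"
Tracking depth:
  Position 0 '(': depth becomes 1
  Position 1 ')': depth becomes 0
  Position 2 '(': depth becomes 1
  Position 3 ')': depth becomes 0
  Position 4 '(': depth becomes 1
  Position 5 ')': depth becomes 0
  Position 6 '(': depth becomes 1
  Position 7 ')': depth becomes 0
  Position 8 '(': depth becomes 1
  Position 9 '(': depth becomes 2
  Position 10 '(': depth becomes 3
  Position 11 '(': depth becomes 4
  Position 12 ')': depth becomes 3
  Position 13 ')': depth becomes 2
  Position 14 ')': depth becomes 1
  Position 15 ')': depth becomes 0
Maximum depth reached: 4

4


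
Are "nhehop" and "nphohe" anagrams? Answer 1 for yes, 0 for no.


Strings: "nhehop", "nphohe"
Sorted first:  ehhnop
Sorted second: ehhnop
Sorted forms match => anagrams

1


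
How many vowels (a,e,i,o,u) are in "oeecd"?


Input: oeecd
Checking each character:
  'o' at position 0: vowel (running total: 1)
  'e' at position 1: vowel (running total: 2)
  'e' at position 2: vowel (running total: 3)
  'c' at position 3: consonant
  'd' at position 4: consonant
Total vowels: 3

3


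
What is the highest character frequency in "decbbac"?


Input: decbbac
Character counts:
  'a': 1
  'b': 2
  'c': 2
  'd': 1
  'e': 1
Maximum frequency: 2

2


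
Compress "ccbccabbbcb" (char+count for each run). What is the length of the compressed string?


Input: ccbccabbbcb
Runs:
  'c' x 2 => "c2"
  'b' x 1 => "b1"
  'c' x 2 => "c2"
  'a' x 1 => "a1"
  'b' x 3 => "b3"
  'c' x 1 => "c1"
  'b' x 1 => "b1"
Compressed: "c2b1c2a1b3c1b1"
Compressed length: 14

14


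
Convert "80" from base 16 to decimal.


Input: "80" in base 16
Positional expansion:
  Digit '8' (value 8) x 16^1 = 128
  Digit '0' (value 0) x 16^0 = 0
Sum = 128

128


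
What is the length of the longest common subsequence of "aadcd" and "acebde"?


LCS of "aadcd" and "acebde"
DP table:
           a    c    e    b    d    e
      0    0    0    0    0    0    0
  a   0    1    1    1    1    1    1
  a   0    1    1    1    1    1    1
  d   0    1    1    1    1    2    2
  c   0    1    2    2    2    2    2
  d   0    1    2    2    2    3    3
LCS length = dp[5][6] = 3

3


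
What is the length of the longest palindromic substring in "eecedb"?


Input: "eecedb"
Checking substrings for palindromes:
  [1:4] "ece" (len 3) => palindrome
  [0:2] "ee" (len 2) => palindrome
Longest palindromic substring: "ece" with length 3

3


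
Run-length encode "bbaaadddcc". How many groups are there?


Input: bbaaadddcc
Scanning for consecutive runs:
  Group 1: 'b' x 2 (positions 0-1)
  Group 2: 'a' x 3 (positions 2-4)
  Group 3: 'd' x 3 (positions 5-7)
  Group 4: 'c' x 2 (positions 8-9)
Total groups: 4

4


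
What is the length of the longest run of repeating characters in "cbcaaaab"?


Input: "cbcaaaab"
Scanning for longest run:
  Position 1 ('b'): new char, reset run to 1
  Position 2 ('c'): new char, reset run to 1
  Position 3 ('a'): new char, reset run to 1
  Position 4 ('a'): continues run of 'a', length=2
  Position 5 ('a'): continues run of 'a', length=3
  Position 6 ('a'): continues run of 'a', length=4
  Position 7 ('b'): new char, reset run to 1
Longest run: 'a' with length 4

4


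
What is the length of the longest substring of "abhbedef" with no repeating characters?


Input: "abhbedef"
Sliding window (track last position of each char):
  Position 0 ('a'): window [0,0] length 1 -- new best
  Position 1 ('b'): window [0,1] length 2 -- new best
  Position 2 ('h'): window [0,2] length 3 -- new best
  Position 3 ('b'): repeat (last at 1), move window start to 2
  Position 3 ('b'): window [2,3] length 2
  Position 4 ('e'): window [2,4] length 3
  Position 5 ('d'): window [2,5] length 4 -- new best
  Position 6 ('e'): repeat (last at 4), move window start to 5
  Position 6 ('e'): window [5,6] length 2
  Position 7 ('f'): window [5,7] length 3
Longest substring with no repeats: "hbed" with length 4

4


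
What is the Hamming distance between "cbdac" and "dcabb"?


Comparing "cbdac" and "dcabb" position by position:
  Position 0: 'c' vs 'd' => differ
  Position 1: 'b' vs 'c' => differ
  Position 2: 'd' vs 'a' => differ
  Position 3: 'a' vs 'b' => differ
  Position 4: 'c' vs 'b' => differ
Total differences (Hamming distance): 5

5


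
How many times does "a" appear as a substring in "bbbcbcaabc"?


Searching for "a" in "bbbcbcaabc"
Scanning each position:
  Position 0: "b" => no
  Position 1: "b" => no
  Position 2: "b" => no
  Position 3: "c" => no
  Position 4: "b" => no
  Position 5: "c" => no
  Position 6: "a" => MATCH
  Position 7: "a" => MATCH
  Position 8: "b" => no
  Position 9: "c" => no
Total occurrences: 2

2


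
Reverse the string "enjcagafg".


Input: enjcagafg
Reading characters right to left:
  Position 8: 'g'
  Position 7: 'f'
  Position 6: 'a'
  Position 5: 'g'
  Position 4: 'a'
  Position 3: 'c'
  Position 2: 'j'
  Position 1: 'n'
  Position 0: 'e'
Reversed: gfagacjne

gfagacjne


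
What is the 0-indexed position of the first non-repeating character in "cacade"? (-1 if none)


Input: cacade
Character frequencies:
  'a': 2
  'c': 2
  'd': 1
  'e': 1
Scanning left to right for freq == 1:
  Position 0 ('c'): freq=2, skip
  Position 1 ('a'): freq=2, skip
  Position 2 ('c'): freq=2, skip
  Position 3 ('a'): freq=2, skip
  Position 4 ('d'): unique! => answer = 4

4


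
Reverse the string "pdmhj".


Input: pdmhj
Reading characters right to left:
  Position 4: 'j'
  Position 3: 'h'
  Position 2: 'm'
  Position 1: 'd'
  Position 0: 'p'
Reversed: jhmdp

jhmdp


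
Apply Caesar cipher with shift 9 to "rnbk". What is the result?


Caesar cipher: shift "rnbk" by 9
  'r' (pos 17) + 9 = pos 0 = 'a'
  'n' (pos 13) + 9 = pos 22 = 'w'
  'b' (pos 1) + 9 = pos 10 = 'k'
  'k' (pos 10) + 9 = pos 19 = 't'
Result: awkt

awkt


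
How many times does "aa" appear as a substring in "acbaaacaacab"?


Searching for "aa" in "acbaaacaacab"
Scanning each position:
  Position 0: "ac" => no
  Position 1: "cb" => no
  Position 2: "ba" => no
  Position 3: "aa" => MATCH
  Position 4: "aa" => MATCH
  Position 5: "ac" => no
  Position 6: "ca" => no
  Position 7: "aa" => MATCH
  Position 8: "ac" => no
  Position 9: "ca" => no
  Position 10: "ab" => no
Total occurrences: 3

3


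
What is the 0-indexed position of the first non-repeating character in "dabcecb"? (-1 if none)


Input: dabcecb
Character frequencies:
  'a': 1
  'b': 2
  'c': 2
  'd': 1
  'e': 1
Scanning left to right for freq == 1:
  Position 0 ('d'): unique! => answer = 0

0


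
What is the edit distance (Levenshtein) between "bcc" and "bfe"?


Computing edit distance: "bcc" -> "bfe"
DP table:
           b    f    e
      0    1    2    3
  b   1    0    1    2
  c   2    1    1    2
  c   3    2    2    2
Edit distance = dp[3][3] = 2

2


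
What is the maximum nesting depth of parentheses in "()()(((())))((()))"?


Input: "()()(((())))((()))"
Tracking depth:
  Position 0 '(': depth becomes 1
  Position 1 ')': depth becomes 0
  Position 2 '(': depth becomes 1
  Position 3 ')': depth becomes 0
  Position 4 '(': depth becomes 1
  Position 5 '(': depth becomes 2
  Position 6 '(': depth becomes 3
  Position 7 '(': depth becomes 4
  Position 8 ')': depth becomes 3
  Position 9 ')': depth becomes 2
  Position 10 ')': depth becomes 1
  Position 11 ')': depth becomes 0
  Position 12 '(': depth becomes 1
  Position 13 '(': depth becomes 2
  Position 14 '(': depth becomes 3
  Position 15 ')': depth becomes 2
  Position 16 ')': depth becomes 1
  Position 17 ')': depth becomes 0
Maximum depth reached: 4

4


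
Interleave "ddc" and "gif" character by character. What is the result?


Interleaving "ddc" and "gif":
  Position 0: 'd' from first, 'g' from second => "dg"
  Position 1: 'd' from first, 'i' from second => "di"
  Position 2: 'c' from first, 'f' from second => "cf"
Result: dgdicf

dgdicf


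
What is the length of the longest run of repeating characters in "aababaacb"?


Input: "aababaacb"
Scanning for longest run:
  Position 1 ('a'): continues run of 'a', length=2
  Position 2 ('b'): new char, reset run to 1
  Position 3 ('a'): new char, reset run to 1
  Position 4 ('b'): new char, reset run to 1
  Position 5 ('a'): new char, reset run to 1
  Position 6 ('a'): continues run of 'a', length=2
  Position 7 ('c'): new char, reset run to 1
  Position 8 ('b'): new char, reset run to 1
Longest run: 'a' with length 2

2


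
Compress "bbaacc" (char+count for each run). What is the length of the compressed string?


Input: bbaacc
Runs:
  'b' x 2 => "b2"
  'a' x 2 => "a2"
  'c' x 2 => "c2"
Compressed: "b2a2c2"
Compressed length: 6

6


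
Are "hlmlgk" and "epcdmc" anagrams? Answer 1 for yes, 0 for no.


Strings: "hlmlgk", "epcdmc"
Sorted first:  ghkllm
Sorted second: ccdemp
Differ at position 0: 'g' vs 'c' => not anagrams

0


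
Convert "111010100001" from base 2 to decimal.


Input: "111010100001" in base 2
Positional expansion:
  Digit '1' (value 1) x 2^11 = 2048
  Digit '1' (value 1) x 2^10 = 1024
  Digit '1' (value 1) x 2^9 = 512
  Digit '0' (value 0) x 2^8 = 0
  Digit '1' (value 1) x 2^7 = 128
  Digit '0' (value 0) x 2^6 = 0
  Digit '1' (value 1) x 2^5 = 32
  Digit '0' (value 0) x 2^4 = 0
  Digit '0' (value 0) x 2^3 = 0
  Digit '0' (value 0) x 2^2 = 0
  Digit '0' (value 0) x 2^1 = 0
  Digit '1' (value 1) x 2^0 = 1
Sum = 3745

3745


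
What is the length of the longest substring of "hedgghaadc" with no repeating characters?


Input: "hedgghaadc"
Sliding window (track last position of each char):
  Position 0 ('h'): window [0,0] length 1 -- new best
  Position 1 ('e'): window [0,1] length 2 -- new best
  Position 2 ('d'): window [0,2] length 3 -- new best
  Position 3 ('g'): window [0,3] length 4 -- new best
  Position 4 ('g'): repeat (last at 3), move window start to 4
  Position 4 ('g'): window [4,4] length 1
  Position 5 ('h'): window [4,5] length 2
  Position 6 ('a'): window [4,6] length 3
  Position 7 ('a'): repeat (last at 6), move window start to 7
  Position 7 ('a'): window [7,7] length 1
  Position 8 ('d'): window [7,8] length 2
  Position 9 ('c'): window [7,9] length 3
Longest substring with no repeats: "hedg" with length 4

4


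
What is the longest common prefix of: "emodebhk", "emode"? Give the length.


Words: emodebhk, emode
  Position 0: all 'e' => match
  Position 1: all 'm' => match
  Position 2: all 'o' => match
  Position 3: all 'd' => match
  Position 4: all 'e' => match
LCP = "emode" (length 5)

5


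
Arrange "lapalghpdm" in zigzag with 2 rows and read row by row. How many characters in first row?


Zigzag "lapalghpdm" into 2 rows:
Placing characters:
  'l' => row 0
  'a' => row 1
  'p' => row 0
  'a' => row 1
  'l' => row 0
  'g' => row 1
  'h' => row 0
  'p' => row 1
  'd' => row 0
  'm' => row 1
Rows:
  Row 0: "lplhd"
  Row 1: "aagpm"
First row length: 5

5


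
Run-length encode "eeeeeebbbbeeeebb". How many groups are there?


Input: eeeeeebbbbeeeebb
Scanning for consecutive runs:
  Group 1: 'e' x 6 (positions 0-5)
  Group 2: 'b' x 4 (positions 6-9)
  Group 3: 'e' x 4 (positions 10-13)
  Group 4: 'b' x 2 (positions 14-15)
Total groups: 4

4


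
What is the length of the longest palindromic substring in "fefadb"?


Input: "fefadb"
Checking substrings for palindromes:
  [0:3] "fef" (len 3) => palindrome
Longest palindromic substring: "fef" with length 3

3


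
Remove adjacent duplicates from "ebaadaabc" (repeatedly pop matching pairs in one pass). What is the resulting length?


Input: ebaadaabc
Stack-based adjacent duplicate removal:
  Read 'e': push. Stack: e
  Read 'b': push. Stack: eb
  Read 'a': push. Stack: eba
  Read 'a': matches stack top 'a' => pop. Stack: eb
  Read 'd': push. Stack: ebd
  Read 'a': push. Stack: ebda
  Read 'a': matches stack top 'a' => pop. Stack: ebd
  Read 'b': push. Stack: ebdb
  Read 'c': push. Stack: ebdbc
Final stack: "ebdbc" (length 5)

5


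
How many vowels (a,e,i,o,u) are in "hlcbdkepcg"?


Input: hlcbdkepcg
Checking each character:
  'h' at position 0: consonant
  'l' at position 1: consonant
  'c' at position 2: consonant
  'b' at position 3: consonant
  'd' at position 4: consonant
  'k' at position 5: consonant
  'e' at position 6: vowel (running total: 1)
  'p' at position 7: consonant
  'c' at position 8: consonant
  'g' at position 9: consonant
Total vowels: 1

1


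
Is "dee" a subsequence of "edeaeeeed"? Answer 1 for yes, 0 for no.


Check if "dee" is a subsequence of "edeaeeeed"
Greedy scan:
  Position 0 ('e'): no match needed
  Position 1 ('d'): matches sub[0] = 'd'
  Position 2 ('e'): matches sub[1] = 'e'
  Position 3 ('a'): no match needed
  Position 4 ('e'): matches sub[2] = 'e'
  Position 5 ('e'): no match needed
  Position 6 ('e'): no match needed
  Position 7 ('e'): no match needed
  Position 8 ('d'): no match needed
All 3 characters matched => is a subsequence

1


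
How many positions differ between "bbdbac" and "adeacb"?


Comparing "bbdbac" and "adeacb" position by position:
  Position 0: 'b' vs 'a' => DIFFER
  Position 1: 'b' vs 'd' => DIFFER
  Position 2: 'd' vs 'e' => DIFFER
  Position 3: 'b' vs 'a' => DIFFER
  Position 4: 'a' vs 'c' => DIFFER
  Position 5: 'c' vs 'b' => DIFFER
Positions that differ: 6

6


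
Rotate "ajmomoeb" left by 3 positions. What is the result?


Input: "ajmomoeb", rotate left by 3
First 3 characters: "ajm"
Remaining characters: "omoeb"
Concatenate remaining + first: "omoeb" + "ajm" = "omoebajm"

omoebajm


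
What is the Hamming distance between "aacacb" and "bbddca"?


Comparing "aacacb" and "bbddca" position by position:
  Position 0: 'a' vs 'b' => differ
  Position 1: 'a' vs 'b' => differ
  Position 2: 'c' vs 'd' => differ
  Position 3: 'a' vs 'd' => differ
  Position 4: 'c' vs 'c' => same
  Position 5: 'b' vs 'a' => differ
Total differences (Hamming distance): 5

5


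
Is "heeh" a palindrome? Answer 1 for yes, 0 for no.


Input: heeh
Reversed: heeh
  Compare pos 0 ('h') with pos 3 ('h'): match
  Compare pos 1 ('e') with pos 2 ('e'): match
Result: palindrome

1


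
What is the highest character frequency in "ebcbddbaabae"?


Input: ebcbddbaabae
Character counts:
  'a': 3
  'b': 4
  'c': 1
  'd': 2
  'e': 2
Maximum frequency: 4

4


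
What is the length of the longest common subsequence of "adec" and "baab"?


LCS of "adec" and "baab"
DP table:
           b    a    a    b
      0    0    0    0    0
  a   0    0    1    1    1
  d   0    0    1    1    1
  e   0    0    1    1    1
  c   0    0    1    1    1
LCS length = dp[4][4] = 1

1


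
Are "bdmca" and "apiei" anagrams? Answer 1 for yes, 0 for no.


Strings: "bdmca", "apiei"
Sorted first:  abcdm
Sorted second: aeiip
Differ at position 1: 'b' vs 'e' => not anagrams

0


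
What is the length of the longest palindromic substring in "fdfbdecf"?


Input: "fdfbdecf"
Checking substrings for palindromes:
  [0:3] "fdf" (len 3) => palindrome
Longest palindromic substring: "fdf" with length 3

3


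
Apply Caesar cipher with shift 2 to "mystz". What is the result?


Caesar cipher: shift "mystz" by 2
  'm' (pos 12) + 2 = pos 14 = 'o'
  'y' (pos 24) + 2 = pos 0 = 'a'
  's' (pos 18) + 2 = pos 20 = 'u'
  't' (pos 19) + 2 = pos 21 = 'v'
  'z' (pos 25) + 2 = pos 1 = 'b'
Result: oauvb

oauvb


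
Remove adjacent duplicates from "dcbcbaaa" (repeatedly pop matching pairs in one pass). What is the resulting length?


Input: dcbcbaaa
Stack-based adjacent duplicate removal:
  Read 'd': push. Stack: d
  Read 'c': push. Stack: dc
  Read 'b': push. Stack: dcb
  Read 'c': push. Stack: dcbc
  Read 'b': push. Stack: dcbcb
  Read 'a': push. Stack: dcbcba
  Read 'a': matches stack top 'a' => pop. Stack: dcbcb
  Read 'a': push. Stack: dcbcba
Final stack: "dcbcba" (length 6)

6


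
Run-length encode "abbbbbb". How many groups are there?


Input: abbbbbb
Scanning for consecutive runs:
  Group 1: 'a' x 1 (positions 0-0)
  Group 2: 'b' x 6 (positions 1-6)
Total groups: 2

2


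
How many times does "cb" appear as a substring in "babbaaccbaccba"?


Searching for "cb" in "babbaaccbaccba"
Scanning each position:
  Position 0: "ba" => no
  Position 1: "ab" => no
  Position 2: "bb" => no
  Position 3: "ba" => no
  Position 4: "aa" => no
  Position 5: "ac" => no
  Position 6: "cc" => no
  Position 7: "cb" => MATCH
  Position 8: "ba" => no
  Position 9: "ac" => no
  Position 10: "cc" => no
  Position 11: "cb" => MATCH
  Position 12: "ba" => no
Total occurrences: 2

2


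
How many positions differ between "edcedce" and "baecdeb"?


Comparing "edcedce" and "baecdeb" position by position:
  Position 0: 'e' vs 'b' => DIFFER
  Position 1: 'd' vs 'a' => DIFFER
  Position 2: 'c' vs 'e' => DIFFER
  Position 3: 'e' vs 'c' => DIFFER
  Position 4: 'd' vs 'd' => same
  Position 5: 'c' vs 'e' => DIFFER
  Position 6: 'e' vs 'b' => DIFFER
Positions that differ: 6

6


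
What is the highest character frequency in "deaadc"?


Input: deaadc
Character counts:
  'a': 2
  'c': 1
  'd': 2
  'e': 1
Maximum frequency: 2

2


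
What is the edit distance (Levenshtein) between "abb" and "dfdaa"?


Computing edit distance: "abb" -> "dfdaa"
DP table:
           d    f    d    a    a
      0    1    2    3    4    5
  a   1    1    2    3    3    4
  b   2    2    2    3    4    4
  b   3    3    3    3    4    5
Edit distance = dp[3][5] = 5

5


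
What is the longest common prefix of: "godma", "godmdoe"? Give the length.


Words: godma, godmdoe
  Position 0: all 'g' => match
  Position 1: all 'o' => match
  Position 2: all 'd' => match
  Position 3: all 'm' => match
  Position 4: ('a', 'd') => mismatch, stop
LCP = "godm" (length 4)

4


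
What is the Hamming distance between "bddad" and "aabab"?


Comparing "bddad" and "aabab" position by position:
  Position 0: 'b' vs 'a' => differ
  Position 1: 'd' vs 'a' => differ
  Position 2: 'd' vs 'b' => differ
  Position 3: 'a' vs 'a' => same
  Position 4: 'd' vs 'b' => differ
Total differences (Hamming distance): 4

4


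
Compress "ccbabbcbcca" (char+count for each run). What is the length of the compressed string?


Input: ccbabbcbcca
Runs:
  'c' x 2 => "c2"
  'b' x 1 => "b1"
  'a' x 1 => "a1"
  'b' x 2 => "b2"
  'c' x 1 => "c1"
  'b' x 1 => "b1"
  'c' x 2 => "c2"
  'a' x 1 => "a1"
Compressed: "c2b1a1b2c1b1c2a1"
Compressed length: 16

16


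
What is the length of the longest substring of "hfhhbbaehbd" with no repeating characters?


Input: "hfhhbbaehbd"
Sliding window (track last position of each char):
  Position 0 ('h'): window [0,0] length 1 -- new best
  Position 1 ('f'): window [0,1] length 2 -- new best
  Position 2 ('h'): repeat (last at 0), move window start to 1
  Position 2 ('h'): window [1,2] length 2
  Position 3 ('h'): repeat (last at 2), move window start to 3
  Position 3 ('h'): window [3,3] length 1
  Position 4 ('b'): window [3,4] length 2
  Position 5 ('b'): repeat (last at 4), move window start to 5
  Position 5 ('b'): window [5,5] length 1
  Position 6 ('a'): window [5,6] length 2
  Position 7 ('e'): window [5,7] length 3 -- new best
  Position 8 ('h'): window [5,8] length 4 -- new best
  Position 9 ('b'): repeat (last at 5), move window start to 6
  Position 9 ('b'): window [6,9] length 4
  Position 10 ('d'): window [6,10] length 5 -- new best
Longest substring with no repeats: "aehbd" with length 5

5


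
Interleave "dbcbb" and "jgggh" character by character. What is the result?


Interleaving "dbcbb" and "jgggh":
  Position 0: 'd' from first, 'j' from second => "dj"
  Position 1: 'b' from first, 'g' from second => "bg"
  Position 2: 'c' from first, 'g' from second => "cg"
  Position 3: 'b' from first, 'g' from second => "bg"
  Position 4: 'b' from first, 'h' from second => "bh"
Result: djbgcgbgbh

djbgcgbgbh


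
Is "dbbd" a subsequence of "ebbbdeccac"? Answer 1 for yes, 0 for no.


Check if "dbbd" is a subsequence of "ebbbdeccac"
Greedy scan:
  Position 0 ('e'): no match needed
  Position 1 ('b'): no match needed
  Position 2 ('b'): no match needed
  Position 3 ('b'): no match needed
  Position 4 ('d'): matches sub[0] = 'd'
  Position 5 ('e'): no match needed
  Position 6 ('c'): no match needed
  Position 7 ('c'): no match needed
  Position 8 ('a'): no match needed
  Position 9 ('c'): no match needed
Only matched 1/4 characters => not a subsequence

0


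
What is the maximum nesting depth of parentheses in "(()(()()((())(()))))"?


Input: "(()(()()((())(()))))"
Tracking depth:
  Position 0 '(': depth becomes 1
  Position 1 '(': depth becomes 2
  Position 2 ')': depth becomes 1
  Position 3 '(': depth becomes 2
  Position 4 '(': depth becomes 3
  Position 5 ')': depth becomes 2
  Position 6 '(': depth becomes 3
  Position 7 ')': depth becomes 2
  Position 8 '(': depth becomes 3
  Position 9 '(': depth becomes 4
  Position 10 '(': depth becomes 5
  Position 11 ')': depth becomes 4
  Position 12 ')': depth becomes 3
  Position 13 '(': depth becomes 4
  Position 14 '(': depth becomes 5
  Position 15 ')': depth becomes 4
  Position 16 ')': depth becomes 3
  Position 17 ')': depth becomes 2
  Position 18 ')': depth becomes 1
  Position 19 ')': depth becomes 0
Maximum depth reached: 5

5


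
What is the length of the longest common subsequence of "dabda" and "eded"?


LCS of "dabda" and "eded"
DP table:
           e    d    e    d
      0    0    0    0    0
  d   0    0    1    1    1
  a   0    0    1    1    1
  b   0    0    1    1    1
  d   0    0    1    1    2
  a   0    0    1    1    2
LCS length = dp[5][4] = 2

2


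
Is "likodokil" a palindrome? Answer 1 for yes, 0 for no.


Input: likodokil
Reversed: likodokil
  Compare pos 0 ('l') with pos 8 ('l'): match
  Compare pos 1 ('i') with pos 7 ('i'): match
  Compare pos 2 ('k') with pos 6 ('k'): match
  Compare pos 3 ('o') with pos 5 ('o'): match
Result: palindrome

1


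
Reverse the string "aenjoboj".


Input: aenjoboj
Reading characters right to left:
  Position 7: 'j'
  Position 6: 'o'
  Position 5: 'b'
  Position 4: 'o'
  Position 3: 'j'
  Position 2: 'n'
  Position 1: 'e'
  Position 0: 'a'
Reversed: jobojnea

jobojnea


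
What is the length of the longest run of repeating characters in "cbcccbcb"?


Input: "cbcccbcb"
Scanning for longest run:
  Position 1 ('b'): new char, reset run to 1
  Position 2 ('c'): new char, reset run to 1
  Position 3 ('c'): continues run of 'c', length=2
  Position 4 ('c'): continues run of 'c', length=3
  Position 5 ('b'): new char, reset run to 1
  Position 6 ('c'): new char, reset run to 1
  Position 7 ('b'): new char, reset run to 1
Longest run: 'c' with length 3

3


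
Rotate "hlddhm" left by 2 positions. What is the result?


Input: "hlddhm", rotate left by 2
First 2 characters: "hl"
Remaining characters: "ddhm"
Concatenate remaining + first: "ddhm" + "hl" = "ddhmhl"

ddhmhl


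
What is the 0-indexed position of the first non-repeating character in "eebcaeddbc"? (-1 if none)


Input: eebcaeddbc
Character frequencies:
  'a': 1
  'b': 2
  'c': 2
  'd': 2
  'e': 3
Scanning left to right for freq == 1:
  Position 0 ('e'): freq=3, skip
  Position 1 ('e'): freq=3, skip
  Position 2 ('b'): freq=2, skip
  Position 3 ('c'): freq=2, skip
  Position 4 ('a'): unique! => answer = 4

4


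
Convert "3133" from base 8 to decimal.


Input: "3133" in base 8
Positional expansion:
  Digit '3' (value 3) x 8^3 = 1536
  Digit '1' (value 1) x 8^2 = 64
  Digit '3' (value 3) x 8^1 = 24
  Digit '3' (value 3) x 8^0 = 3
Sum = 1627

1627


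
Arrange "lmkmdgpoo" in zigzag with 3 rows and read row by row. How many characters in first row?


Zigzag "lmkmdgpoo" into 3 rows:
Placing characters:
  'l' => row 0
  'm' => row 1
  'k' => row 2
  'm' => row 1
  'd' => row 0
  'g' => row 1
  'p' => row 2
  'o' => row 1
  'o' => row 0
Rows:
  Row 0: "ldo"
  Row 1: "mmgo"
  Row 2: "kp"
First row length: 3

3


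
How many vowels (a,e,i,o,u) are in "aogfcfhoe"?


Input: aogfcfhoe
Checking each character:
  'a' at position 0: vowel (running total: 1)
  'o' at position 1: vowel (running total: 2)
  'g' at position 2: consonant
  'f' at position 3: consonant
  'c' at position 4: consonant
  'f' at position 5: consonant
  'h' at position 6: consonant
  'o' at position 7: vowel (running total: 3)
  'e' at position 8: vowel (running total: 4)
Total vowels: 4

4


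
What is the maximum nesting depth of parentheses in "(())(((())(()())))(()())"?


Input: "(())(((())(()())))(()())"
Tracking depth:
  Position 0 '(': depth becomes 1
  Position 1 '(': depth becomes 2
  Position 2 ')': depth becomes 1
  Position 3 ')': depth becomes 0
  Position 4 '(': depth becomes 1
  Position 5 '(': depth becomes 2
  Position 6 '(': depth becomes 3
  Position 7 '(': depth becomes 4
  Position 8 ')': depth becomes 3
  Position 9 ')': depth becomes 2
  Position 10 '(': depth becomes 3
  Position 11 '(': depth becomes 4
  Position 12 ')': depth becomes 3
  Position 13 '(': depth becomes 4
  Position 14 ')': depth becomes 3
  Position 15 ')': depth becomes 2
  Position 16 ')': depth becomes 1
  Position 17 ')': depth becomes 0
  Position 18 '(': depth becomes 1
  Position 19 '(': depth becomes 2
  Position 20 ')': depth becomes 1
  Position 21 '(': depth becomes 2
  Position 22 ')': depth becomes 1
  Position 23 ')': depth becomes 0
Maximum depth reached: 4

4


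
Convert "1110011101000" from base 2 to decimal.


Input: "1110011101000" in base 2
Positional expansion:
  Digit '1' (value 1) x 2^12 = 4096
  Digit '1' (value 1) x 2^11 = 2048
  Digit '1' (value 1) x 2^10 = 1024
  Digit '0' (value 0) x 2^9 = 0
  Digit '0' (value 0) x 2^8 = 0
  Digit '1' (value 1) x 2^7 = 128
  Digit '1' (value 1) x 2^6 = 64
  Digit '1' (value 1) x 2^5 = 32
  Digit '0' (value 0) x 2^4 = 0
  Digit '1' (value 1) x 2^3 = 8
  Digit '0' (value 0) x 2^2 = 0
  Digit '0' (value 0) x 2^1 = 0
  Digit '0' (value 0) x 2^0 = 0
Sum = 7400

7400


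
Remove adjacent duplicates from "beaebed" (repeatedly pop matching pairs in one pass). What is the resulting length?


Input: beaebed
Stack-based adjacent duplicate removal:
  Read 'b': push. Stack: b
  Read 'e': push. Stack: be
  Read 'a': push. Stack: bea
  Read 'e': push. Stack: beae
  Read 'b': push. Stack: beaeb
  Read 'e': push. Stack: beaebe
  Read 'd': push. Stack: beaebed
Final stack: "beaebed" (length 7)

7


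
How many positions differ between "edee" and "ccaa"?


Comparing "edee" and "ccaa" position by position:
  Position 0: 'e' vs 'c' => DIFFER
  Position 1: 'd' vs 'c' => DIFFER
  Position 2: 'e' vs 'a' => DIFFER
  Position 3: 'e' vs 'a' => DIFFER
Positions that differ: 4

4


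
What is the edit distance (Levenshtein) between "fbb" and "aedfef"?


Computing edit distance: "fbb" -> "aedfef"
DP table:
           a    e    d    f    e    f
      0    1    2    3    4    5    6
  f   1    1    2    3    3    4    5
  b   2    2    2    3    4    4    5
  b   3    3    3    3    4    5    5
Edit distance = dp[3][6] = 5

5


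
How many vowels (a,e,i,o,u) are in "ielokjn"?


Input: ielokjn
Checking each character:
  'i' at position 0: vowel (running total: 1)
  'e' at position 1: vowel (running total: 2)
  'l' at position 2: consonant
  'o' at position 3: vowel (running total: 3)
  'k' at position 4: consonant
  'j' at position 5: consonant
  'n' at position 6: consonant
Total vowels: 3

3
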